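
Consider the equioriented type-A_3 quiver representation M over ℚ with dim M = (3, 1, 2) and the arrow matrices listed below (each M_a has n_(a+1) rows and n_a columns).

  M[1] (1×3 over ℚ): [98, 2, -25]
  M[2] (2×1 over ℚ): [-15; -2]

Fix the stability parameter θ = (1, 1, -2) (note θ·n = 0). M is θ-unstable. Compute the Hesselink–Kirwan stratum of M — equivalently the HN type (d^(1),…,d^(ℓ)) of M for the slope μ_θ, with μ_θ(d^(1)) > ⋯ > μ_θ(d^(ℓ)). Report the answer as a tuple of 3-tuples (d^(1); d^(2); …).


Via rank(M_{q-1}∘⋯∘M_p): M ≅ I[1,1]^2, I[1,3], I[3,3].
μ_θ-semistable layers: μ^(1)=1; μ^(2)=0; μ^(3)=-2

((2, 0, 0); (1, 1, 1); (0, 0, 1))


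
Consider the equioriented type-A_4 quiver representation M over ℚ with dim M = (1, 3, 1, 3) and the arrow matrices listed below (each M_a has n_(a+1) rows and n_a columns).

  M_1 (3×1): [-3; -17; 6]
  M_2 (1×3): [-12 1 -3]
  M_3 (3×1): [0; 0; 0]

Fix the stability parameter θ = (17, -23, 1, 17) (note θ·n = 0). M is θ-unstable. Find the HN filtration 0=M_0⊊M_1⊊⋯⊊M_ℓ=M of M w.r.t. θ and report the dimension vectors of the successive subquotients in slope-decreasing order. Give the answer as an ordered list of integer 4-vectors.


Barcode: M ≅ I[1,3], I[2,2]^2, I[4,4]^3. HN layers by μ_θ (4 steps, strictly decreasing):
  μ^(1)=17; μ^(2)=1; μ^(3)=-3; μ^(4)=-23

((0, 0, 0, 3); (0, 0, 1, 0); (1, 1, 0, 0); (0, 2, 0, 0))


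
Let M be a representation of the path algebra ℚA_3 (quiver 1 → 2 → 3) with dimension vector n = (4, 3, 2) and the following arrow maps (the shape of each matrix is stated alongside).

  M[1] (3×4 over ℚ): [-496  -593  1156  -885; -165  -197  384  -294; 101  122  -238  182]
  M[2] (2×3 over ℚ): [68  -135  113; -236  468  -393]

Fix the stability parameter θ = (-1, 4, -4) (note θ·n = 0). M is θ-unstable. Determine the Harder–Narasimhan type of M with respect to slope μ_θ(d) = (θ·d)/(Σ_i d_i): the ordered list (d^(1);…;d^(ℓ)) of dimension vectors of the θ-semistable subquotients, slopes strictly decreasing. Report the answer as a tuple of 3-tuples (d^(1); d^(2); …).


Interval decomposition of M: I[1,1], I[1,2], I[1,3]^2.
HN type (ℓ=3): μ^(1)=4; μ^(2)=0; μ^(3)=-1

((0, 1, 0); (0, 2, 2); (4, 0, 0))


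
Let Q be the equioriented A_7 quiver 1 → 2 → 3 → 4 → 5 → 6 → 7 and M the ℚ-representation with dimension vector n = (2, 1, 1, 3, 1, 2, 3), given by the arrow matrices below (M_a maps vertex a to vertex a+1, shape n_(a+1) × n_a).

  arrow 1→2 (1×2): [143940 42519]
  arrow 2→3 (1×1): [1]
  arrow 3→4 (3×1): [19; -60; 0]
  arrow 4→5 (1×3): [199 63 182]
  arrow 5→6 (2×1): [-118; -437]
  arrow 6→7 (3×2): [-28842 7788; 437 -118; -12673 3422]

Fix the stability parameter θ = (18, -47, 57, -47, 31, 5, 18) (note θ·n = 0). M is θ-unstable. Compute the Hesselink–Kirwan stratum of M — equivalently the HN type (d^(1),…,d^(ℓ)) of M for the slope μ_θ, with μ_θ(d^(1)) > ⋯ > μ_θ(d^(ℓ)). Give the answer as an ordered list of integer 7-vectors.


Via rank(M_{q-1}∘⋯∘M_p): M ≅ I[1,1], I[1,6], I[4,4]^2, I[6,7], I[7,7]^2.
μ_θ-semistable layers: μ^(1)=18; μ^(2)=5; μ^(3)=-29/2; μ^(4)=-47

((1, 0, 0, 0, 1, 1, 3); (0, 0, 1, 1, 0, 1, 0); (1, 1, 0, 0, 0, 0, 0); (0, 0, 0, 2, 0, 0, 0))


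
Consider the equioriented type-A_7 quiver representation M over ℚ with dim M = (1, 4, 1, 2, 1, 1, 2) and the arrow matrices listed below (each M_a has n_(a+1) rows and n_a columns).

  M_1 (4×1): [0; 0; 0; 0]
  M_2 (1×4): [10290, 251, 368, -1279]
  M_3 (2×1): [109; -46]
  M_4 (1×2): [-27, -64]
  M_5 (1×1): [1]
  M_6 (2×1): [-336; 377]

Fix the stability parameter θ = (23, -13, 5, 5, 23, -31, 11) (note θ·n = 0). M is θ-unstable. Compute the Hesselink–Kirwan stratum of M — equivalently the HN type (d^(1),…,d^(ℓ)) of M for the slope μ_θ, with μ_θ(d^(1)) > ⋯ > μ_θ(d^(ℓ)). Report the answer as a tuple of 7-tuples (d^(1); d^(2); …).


Interval decomposition of M: I[1,1], I[2,2]^3, I[2,7], I[4,4], I[7,7].
HN type (ℓ=5): μ^(1)=23; μ^(2)=11; μ^(3)=5; μ^(4)=1/2; μ^(5)=-13

((1, 0, 0, 0, 0, 0, 0); (0, 0, 0, 0, 0, 0, 2); (0, 0, 0, 1, 0, 0, 0); (0, 0, 1, 1, 1, 1, 0); (0, 4, 0, 0, 0, 0, 0))


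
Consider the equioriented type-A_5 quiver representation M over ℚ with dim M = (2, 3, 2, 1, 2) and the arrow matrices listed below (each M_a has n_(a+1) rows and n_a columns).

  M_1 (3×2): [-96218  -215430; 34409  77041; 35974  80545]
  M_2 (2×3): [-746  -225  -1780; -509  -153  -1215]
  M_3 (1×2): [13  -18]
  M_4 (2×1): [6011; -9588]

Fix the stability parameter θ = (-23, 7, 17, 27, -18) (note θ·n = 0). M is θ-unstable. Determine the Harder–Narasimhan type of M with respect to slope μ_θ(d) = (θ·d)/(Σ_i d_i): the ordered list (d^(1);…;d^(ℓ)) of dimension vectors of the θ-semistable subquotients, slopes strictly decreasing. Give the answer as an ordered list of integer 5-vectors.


Barcode: M ≅ I[1,3], I[1,5], I[2,2], I[5,5]. HN layers by μ_θ (5 steps, strictly decreasing):
  μ^(1)=17; μ^(2)=26/3; μ^(3)=7; μ^(4)=-18; μ^(5)=-23

((0, 0, 1, 0, 0); (0, 0, 1, 1, 1); (0, 3, 0, 0, 0); (0, 0, 0, 0, 1); (2, 0, 0, 0, 0))


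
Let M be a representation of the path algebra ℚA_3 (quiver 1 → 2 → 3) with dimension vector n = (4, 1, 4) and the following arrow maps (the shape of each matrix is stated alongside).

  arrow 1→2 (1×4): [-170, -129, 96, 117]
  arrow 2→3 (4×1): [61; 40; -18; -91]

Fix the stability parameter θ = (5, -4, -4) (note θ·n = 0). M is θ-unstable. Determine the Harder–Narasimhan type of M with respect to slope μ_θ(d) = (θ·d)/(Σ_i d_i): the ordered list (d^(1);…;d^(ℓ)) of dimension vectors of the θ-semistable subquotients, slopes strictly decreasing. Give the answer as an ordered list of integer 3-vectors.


Barcode: M ≅ I[1,1]^3, I[1,3], I[3,3]^3. HN layers by μ_θ (3 steps, strictly decreasing):
  μ^(1)=5; μ^(2)=-1; μ^(3)=-4

((3, 0, 0); (1, 1, 1); (0, 0, 3))


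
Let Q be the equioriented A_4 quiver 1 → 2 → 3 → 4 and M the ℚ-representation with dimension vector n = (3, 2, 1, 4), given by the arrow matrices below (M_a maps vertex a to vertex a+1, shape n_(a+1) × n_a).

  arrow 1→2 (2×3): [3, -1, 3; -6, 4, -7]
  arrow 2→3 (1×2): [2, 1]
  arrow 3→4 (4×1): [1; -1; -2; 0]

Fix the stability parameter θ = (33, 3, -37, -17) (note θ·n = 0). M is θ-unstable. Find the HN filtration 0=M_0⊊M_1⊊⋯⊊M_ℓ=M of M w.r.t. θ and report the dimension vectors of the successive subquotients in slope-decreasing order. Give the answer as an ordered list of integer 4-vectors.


Via rank(M_{q-1}∘⋯∘M_p): M ≅ I[1,1], I[1,2], I[1,4], I[4,4]^3.
μ_θ-semistable layers: μ^(1)=33; μ^(2)=18; μ^(3)=-9/2; μ^(4)=-17

((1, 0, 0, 0); (1, 1, 0, 0); (1, 1, 1, 1); (0, 0, 0, 3))


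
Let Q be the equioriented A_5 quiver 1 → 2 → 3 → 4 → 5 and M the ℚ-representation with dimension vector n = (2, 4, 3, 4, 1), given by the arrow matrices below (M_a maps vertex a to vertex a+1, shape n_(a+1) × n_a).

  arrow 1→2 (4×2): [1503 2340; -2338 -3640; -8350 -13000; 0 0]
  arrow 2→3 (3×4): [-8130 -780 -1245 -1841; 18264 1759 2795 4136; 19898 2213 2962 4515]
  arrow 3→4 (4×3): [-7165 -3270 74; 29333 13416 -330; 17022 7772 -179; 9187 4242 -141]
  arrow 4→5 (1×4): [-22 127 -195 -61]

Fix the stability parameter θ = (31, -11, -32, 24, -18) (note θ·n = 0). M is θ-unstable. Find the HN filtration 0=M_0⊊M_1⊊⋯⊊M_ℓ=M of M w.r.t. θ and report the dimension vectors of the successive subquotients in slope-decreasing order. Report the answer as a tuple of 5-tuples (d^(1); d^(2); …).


Interval decomposition of M: I[1,1], I[1,2], I[2,4]^2, I[2,5], I[4,4].
HN type (ℓ=5): μ^(1)=31; μ^(2)=24; μ^(3)=10; μ^(4)=3; μ^(5)=-43/2

((1, 0, 0, 0, 0); (0, 0, 0, 3, 0); (1, 1, 0, 0, 0); (0, 0, 0, 1, 1); (0, 3, 3, 0, 0))


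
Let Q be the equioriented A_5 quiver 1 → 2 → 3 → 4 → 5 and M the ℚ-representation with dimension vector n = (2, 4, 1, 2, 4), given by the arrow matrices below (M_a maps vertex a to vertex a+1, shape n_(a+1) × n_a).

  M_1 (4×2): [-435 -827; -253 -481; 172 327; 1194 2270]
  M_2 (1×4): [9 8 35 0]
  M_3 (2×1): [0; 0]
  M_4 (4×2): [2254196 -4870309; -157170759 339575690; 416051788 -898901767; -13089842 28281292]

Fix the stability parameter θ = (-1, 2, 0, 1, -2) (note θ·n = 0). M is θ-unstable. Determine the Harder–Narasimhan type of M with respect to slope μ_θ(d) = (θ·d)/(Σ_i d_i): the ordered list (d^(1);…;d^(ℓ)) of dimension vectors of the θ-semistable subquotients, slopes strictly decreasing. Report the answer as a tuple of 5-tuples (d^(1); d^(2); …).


Via rank(M_{q-1}∘⋯∘M_p): M ≅ I[1,2], I[1,3], I[2,2]^2, I[4,5]^2, I[5,5]^2.
μ_θ-semistable layers: μ^(1)=2; μ^(2)=1; μ^(3)=-1/2; μ^(4)=-1; μ^(5)=-2

((0, 3, 0, 0, 0); (0, 1, 1, 0, 0); (0, 0, 0, 2, 2); (2, 0, 0, 0, 0); (0, 0, 0, 0, 2))


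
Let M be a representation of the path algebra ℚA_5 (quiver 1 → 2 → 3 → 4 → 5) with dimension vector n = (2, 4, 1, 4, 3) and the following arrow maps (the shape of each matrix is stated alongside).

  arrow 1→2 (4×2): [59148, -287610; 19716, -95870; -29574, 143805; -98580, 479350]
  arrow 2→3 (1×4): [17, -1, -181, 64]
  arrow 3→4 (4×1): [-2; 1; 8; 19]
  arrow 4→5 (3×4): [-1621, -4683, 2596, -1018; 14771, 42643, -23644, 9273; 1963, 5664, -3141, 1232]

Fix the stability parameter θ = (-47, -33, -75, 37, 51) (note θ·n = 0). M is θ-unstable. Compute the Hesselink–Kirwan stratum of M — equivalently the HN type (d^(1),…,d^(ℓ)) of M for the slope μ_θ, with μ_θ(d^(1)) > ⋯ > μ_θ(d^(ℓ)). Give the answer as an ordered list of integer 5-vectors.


Barcode: M ≅ I[1,1], I[1,5], I[2,2]^3, I[4,4], I[4,5]^2. HN layers by μ_θ (5 steps, strictly decreasing):
  μ^(1)=51; μ^(2)=37; μ^(3)=-33; μ^(4)=-47; μ^(5)=-155/3

((0, 0, 0, 0, 3); (0, 0, 0, 4, 0); (0, 3, 0, 0, 0); (1, 0, 0, 0, 0); (1, 1, 1, 0, 0))


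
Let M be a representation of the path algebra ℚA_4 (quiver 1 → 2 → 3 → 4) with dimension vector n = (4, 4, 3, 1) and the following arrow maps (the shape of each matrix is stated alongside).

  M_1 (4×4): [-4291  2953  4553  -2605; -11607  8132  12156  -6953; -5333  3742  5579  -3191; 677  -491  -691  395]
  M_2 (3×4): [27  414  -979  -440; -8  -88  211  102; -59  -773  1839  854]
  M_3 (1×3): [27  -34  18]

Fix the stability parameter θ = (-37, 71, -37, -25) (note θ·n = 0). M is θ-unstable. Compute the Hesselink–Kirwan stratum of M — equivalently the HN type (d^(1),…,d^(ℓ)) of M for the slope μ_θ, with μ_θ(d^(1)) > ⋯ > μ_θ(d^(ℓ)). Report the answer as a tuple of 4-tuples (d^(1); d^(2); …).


Via rank(M_{q-1}∘⋯∘M_p): M ≅ I[1,1], I[1,3]^2, I[1,4], I[2,2].
μ_θ-semistable layers: μ^(1)=71; μ^(2)=17; μ^(3)=3; μ^(4)=-37

((0, 1, 0, 0); (0, 2, 2, 0); (0, 1, 1, 1); (4, 0, 0, 0))


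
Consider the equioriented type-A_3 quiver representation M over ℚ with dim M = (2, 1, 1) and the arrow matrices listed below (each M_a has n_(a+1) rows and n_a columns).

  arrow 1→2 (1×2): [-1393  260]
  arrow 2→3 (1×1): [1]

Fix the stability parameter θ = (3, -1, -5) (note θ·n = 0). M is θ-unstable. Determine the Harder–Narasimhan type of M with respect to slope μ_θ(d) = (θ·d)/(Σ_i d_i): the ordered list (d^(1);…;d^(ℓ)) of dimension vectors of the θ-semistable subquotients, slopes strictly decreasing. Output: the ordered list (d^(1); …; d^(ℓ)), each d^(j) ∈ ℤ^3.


Barcode: M ≅ I[1,1], I[1,3]. HN layers by μ_θ (2 steps, strictly decreasing):
  μ^(1)=3; μ^(2)=-1

((1, 0, 0); (1, 1, 1))


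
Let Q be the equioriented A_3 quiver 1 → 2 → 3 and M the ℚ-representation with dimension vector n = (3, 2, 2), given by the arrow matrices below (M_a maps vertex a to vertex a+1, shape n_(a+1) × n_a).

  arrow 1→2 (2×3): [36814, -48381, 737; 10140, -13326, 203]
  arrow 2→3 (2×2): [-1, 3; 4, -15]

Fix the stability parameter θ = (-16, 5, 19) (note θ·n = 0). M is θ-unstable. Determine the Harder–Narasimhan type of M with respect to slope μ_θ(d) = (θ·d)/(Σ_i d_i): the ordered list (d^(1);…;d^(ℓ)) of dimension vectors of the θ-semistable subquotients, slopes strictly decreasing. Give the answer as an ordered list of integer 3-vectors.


Barcode: M ≅ I[1,1], I[1,3]^2. HN layers by μ_θ (3 steps, strictly decreasing):
  μ^(1)=19; μ^(2)=5; μ^(3)=-16

((0, 0, 2); (0, 2, 0); (3, 0, 0))


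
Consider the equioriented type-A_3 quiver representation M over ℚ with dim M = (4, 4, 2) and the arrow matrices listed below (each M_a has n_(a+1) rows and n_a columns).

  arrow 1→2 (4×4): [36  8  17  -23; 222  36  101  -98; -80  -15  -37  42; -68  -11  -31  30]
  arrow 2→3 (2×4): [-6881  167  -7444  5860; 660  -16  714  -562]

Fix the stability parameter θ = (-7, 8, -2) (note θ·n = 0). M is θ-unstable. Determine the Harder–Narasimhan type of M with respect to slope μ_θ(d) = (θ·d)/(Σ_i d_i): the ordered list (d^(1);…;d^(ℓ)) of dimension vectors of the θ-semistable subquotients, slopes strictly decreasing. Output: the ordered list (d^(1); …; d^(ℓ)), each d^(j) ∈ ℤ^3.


Interval decomposition of M: I[1,1], I[1,2], I[1,3]^2, I[2,2].
HN type (ℓ=3): μ^(1)=8; μ^(2)=3; μ^(3)=-7

((0, 2, 0); (0, 2, 2); (4, 0, 0))


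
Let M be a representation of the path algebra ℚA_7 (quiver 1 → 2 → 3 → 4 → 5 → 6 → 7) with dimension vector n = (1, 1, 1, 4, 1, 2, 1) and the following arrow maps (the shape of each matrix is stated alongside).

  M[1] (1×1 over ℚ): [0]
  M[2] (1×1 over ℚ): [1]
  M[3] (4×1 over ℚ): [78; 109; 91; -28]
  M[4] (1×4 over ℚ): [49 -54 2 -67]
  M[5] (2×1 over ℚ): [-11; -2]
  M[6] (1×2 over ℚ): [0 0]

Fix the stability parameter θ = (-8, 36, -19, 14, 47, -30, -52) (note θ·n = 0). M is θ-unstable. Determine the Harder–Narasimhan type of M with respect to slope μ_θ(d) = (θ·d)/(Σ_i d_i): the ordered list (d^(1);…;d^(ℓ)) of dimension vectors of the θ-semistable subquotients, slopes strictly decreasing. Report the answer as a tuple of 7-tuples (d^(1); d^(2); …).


Barcode: M ≅ I[1,1], I[2,6], I[4,4]^3, I[6,6], I[7,7]. HN layers by μ_θ (6 steps, strictly decreasing):
  μ^(1)=14; μ^(2)=31/3; μ^(3)=17/2; μ^(4)=-8; μ^(5)=-30; μ^(6)=-52

((0, 0, 0, 3, 0, 0, 0); (0, 0, 0, 1, 1, 1, 0); (0, 1, 1, 0, 0, 0, 0); (1, 0, 0, 0, 0, 0, 0); (0, 0, 0, 0, 0, 1, 0); (0, 0, 0, 0, 0, 0, 1))


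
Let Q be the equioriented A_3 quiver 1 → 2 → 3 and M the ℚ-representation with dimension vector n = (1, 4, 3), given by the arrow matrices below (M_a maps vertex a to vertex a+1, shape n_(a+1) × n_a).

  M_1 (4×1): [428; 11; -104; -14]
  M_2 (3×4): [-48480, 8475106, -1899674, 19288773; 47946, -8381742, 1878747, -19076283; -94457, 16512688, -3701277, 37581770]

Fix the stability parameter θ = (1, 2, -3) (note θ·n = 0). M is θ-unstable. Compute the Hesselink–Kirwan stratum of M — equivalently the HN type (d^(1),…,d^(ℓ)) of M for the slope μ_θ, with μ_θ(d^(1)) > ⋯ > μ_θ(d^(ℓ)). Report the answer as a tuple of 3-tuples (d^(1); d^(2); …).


Barcode: M ≅ I[1,2], I[2,3]^3. HN layers by μ_θ (3 steps, strictly decreasing):
  μ^(1)=2; μ^(2)=1; μ^(3)=-1/2

((0, 1, 0); (1, 0, 0); (0, 3, 3))


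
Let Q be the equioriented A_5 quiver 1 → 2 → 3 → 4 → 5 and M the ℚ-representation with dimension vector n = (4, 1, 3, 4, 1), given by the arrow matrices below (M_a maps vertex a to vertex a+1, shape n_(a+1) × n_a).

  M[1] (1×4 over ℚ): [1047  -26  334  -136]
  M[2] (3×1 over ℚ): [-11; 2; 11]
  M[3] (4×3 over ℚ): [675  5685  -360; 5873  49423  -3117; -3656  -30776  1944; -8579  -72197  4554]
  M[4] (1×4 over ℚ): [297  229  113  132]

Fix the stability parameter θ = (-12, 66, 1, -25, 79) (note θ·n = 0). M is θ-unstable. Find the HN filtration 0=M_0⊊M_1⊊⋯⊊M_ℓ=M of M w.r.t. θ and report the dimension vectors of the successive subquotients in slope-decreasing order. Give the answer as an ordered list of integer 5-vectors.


Via rank(M_{q-1}∘⋯∘M_p): M ≅ I[1,1]^3, I[1,5], I[3,3], I[3,4], I[4,4]^2.
μ_θ-semistable layers: μ^(1)=79; μ^(2)=14; μ^(3)=1; μ^(4)=-12; μ^(5)=-25

((0, 0, 0, 0, 1); (0, 1, 1, 1, 0); (0, 0, 1, 0, 0); (4, 0, 1, 1, 0); (0, 0, 0, 2, 0))


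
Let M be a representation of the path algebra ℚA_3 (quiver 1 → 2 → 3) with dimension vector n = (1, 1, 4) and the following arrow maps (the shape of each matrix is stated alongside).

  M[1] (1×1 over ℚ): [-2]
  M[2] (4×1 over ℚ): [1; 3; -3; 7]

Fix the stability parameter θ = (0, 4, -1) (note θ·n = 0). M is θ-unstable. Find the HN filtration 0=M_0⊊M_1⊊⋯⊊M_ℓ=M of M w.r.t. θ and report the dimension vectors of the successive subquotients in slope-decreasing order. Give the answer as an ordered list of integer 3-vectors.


Interval decomposition of M: I[1,3], I[3,3]^3.
HN type (ℓ=3): μ^(1)=3/2; μ^(2)=0; μ^(3)=-1

((0, 1, 1); (1, 0, 0); (0, 0, 3))


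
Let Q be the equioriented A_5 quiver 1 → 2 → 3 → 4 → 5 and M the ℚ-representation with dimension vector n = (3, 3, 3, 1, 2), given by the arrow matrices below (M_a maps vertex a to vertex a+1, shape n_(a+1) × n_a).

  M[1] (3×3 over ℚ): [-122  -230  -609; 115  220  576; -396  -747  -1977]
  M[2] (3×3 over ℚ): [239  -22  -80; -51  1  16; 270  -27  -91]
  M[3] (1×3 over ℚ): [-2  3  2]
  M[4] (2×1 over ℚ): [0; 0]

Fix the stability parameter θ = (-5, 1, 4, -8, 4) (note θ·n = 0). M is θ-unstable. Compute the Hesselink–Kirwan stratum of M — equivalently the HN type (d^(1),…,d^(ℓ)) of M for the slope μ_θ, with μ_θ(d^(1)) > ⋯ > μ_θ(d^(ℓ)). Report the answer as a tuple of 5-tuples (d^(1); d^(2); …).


Via rank(M_{q-1}∘⋯∘M_p): M ≅ I[1,3]^2, I[1,4], I[5,5]^2.
μ_θ-semistable layers: μ^(1)=4; μ^(2)=1; μ^(3)=-1; μ^(4)=-5

((0, 0, 2, 0, 2); (0, 2, 0, 0, 0); (0, 1, 1, 1, 0); (3, 0, 0, 0, 0))


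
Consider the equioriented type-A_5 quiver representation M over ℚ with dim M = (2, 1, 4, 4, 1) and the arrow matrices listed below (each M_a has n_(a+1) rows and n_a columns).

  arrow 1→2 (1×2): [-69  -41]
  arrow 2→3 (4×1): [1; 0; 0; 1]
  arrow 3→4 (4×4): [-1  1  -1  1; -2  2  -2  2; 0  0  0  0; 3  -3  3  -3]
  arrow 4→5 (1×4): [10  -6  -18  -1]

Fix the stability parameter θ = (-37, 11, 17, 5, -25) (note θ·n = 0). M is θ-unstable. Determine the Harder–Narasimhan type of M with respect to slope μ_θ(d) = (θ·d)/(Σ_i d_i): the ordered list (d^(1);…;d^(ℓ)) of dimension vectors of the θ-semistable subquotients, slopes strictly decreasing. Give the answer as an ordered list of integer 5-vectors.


Interval decomposition of M: I[1,1], I[1,3], I[3,3]^2, I[3,5], I[4,4]^3.
HN type (ℓ=5): μ^(1)=17; μ^(2)=11; μ^(3)=5; μ^(4)=-1; μ^(5)=-37

((0, 0, 3, 0, 0); (0, 1, 0, 0, 0); (0, 0, 0, 3, 0); (0, 0, 1, 1, 1); (2, 0, 0, 0, 0))


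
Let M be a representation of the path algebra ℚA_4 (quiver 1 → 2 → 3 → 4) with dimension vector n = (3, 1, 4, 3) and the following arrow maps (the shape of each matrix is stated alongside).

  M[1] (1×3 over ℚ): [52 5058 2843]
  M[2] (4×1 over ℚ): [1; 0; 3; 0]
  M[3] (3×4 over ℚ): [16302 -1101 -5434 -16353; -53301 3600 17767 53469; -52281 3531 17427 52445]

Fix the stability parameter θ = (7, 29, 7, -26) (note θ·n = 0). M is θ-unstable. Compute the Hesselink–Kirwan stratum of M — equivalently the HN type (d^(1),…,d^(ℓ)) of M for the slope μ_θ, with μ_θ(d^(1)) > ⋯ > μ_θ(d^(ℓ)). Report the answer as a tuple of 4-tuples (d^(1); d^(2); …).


Barcode: M ≅ I[1,1]^2, I[1,3], I[3,4]^3. HN layers by μ_θ (3 steps, strictly decreasing):
  μ^(1)=18; μ^(2)=7; μ^(3)=-19/2

((0, 1, 1, 0); (3, 0, 0, 0); (0, 0, 3, 3))


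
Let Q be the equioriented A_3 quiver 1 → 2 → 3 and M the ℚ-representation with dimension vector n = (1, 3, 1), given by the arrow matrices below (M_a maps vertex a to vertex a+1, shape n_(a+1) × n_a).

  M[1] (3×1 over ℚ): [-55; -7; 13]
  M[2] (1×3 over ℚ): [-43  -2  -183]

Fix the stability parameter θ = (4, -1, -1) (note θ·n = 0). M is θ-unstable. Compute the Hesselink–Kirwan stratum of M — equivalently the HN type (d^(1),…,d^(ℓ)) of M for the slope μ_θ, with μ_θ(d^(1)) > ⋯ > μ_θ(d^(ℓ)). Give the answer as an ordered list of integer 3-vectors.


Barcode: M ≅ I[1,2], I[2,2], I[2,3]. HN layers by μ_θ (2 steps, strictly decreasing):
  μ^(1)=3/2; μ^(2)=-1

((1, 1, 0); (0, 2, 1))


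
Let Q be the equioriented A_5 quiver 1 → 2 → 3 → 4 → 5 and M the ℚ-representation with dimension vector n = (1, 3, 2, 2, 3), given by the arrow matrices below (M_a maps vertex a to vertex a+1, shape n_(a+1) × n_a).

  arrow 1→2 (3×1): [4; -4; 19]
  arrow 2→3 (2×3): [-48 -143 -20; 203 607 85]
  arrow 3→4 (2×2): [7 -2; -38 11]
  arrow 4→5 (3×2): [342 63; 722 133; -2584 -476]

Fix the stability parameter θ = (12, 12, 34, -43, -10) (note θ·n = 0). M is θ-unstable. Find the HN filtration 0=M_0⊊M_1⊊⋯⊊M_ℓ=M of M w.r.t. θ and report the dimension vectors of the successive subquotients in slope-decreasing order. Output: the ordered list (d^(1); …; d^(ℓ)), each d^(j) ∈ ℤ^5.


Barcode: M ≅ I[1,5], I[2,2], I[2,4], I[5,5]^2. HN layers by μ_θ (3 steps, strictly decreasing):
  μ^(1)=12; μ^(2)=1; μ^(3)=-10

((0, 1, 0, 0, 0); (1, 2, 2, 2, 1); (0, 0, 0, 0, 2))


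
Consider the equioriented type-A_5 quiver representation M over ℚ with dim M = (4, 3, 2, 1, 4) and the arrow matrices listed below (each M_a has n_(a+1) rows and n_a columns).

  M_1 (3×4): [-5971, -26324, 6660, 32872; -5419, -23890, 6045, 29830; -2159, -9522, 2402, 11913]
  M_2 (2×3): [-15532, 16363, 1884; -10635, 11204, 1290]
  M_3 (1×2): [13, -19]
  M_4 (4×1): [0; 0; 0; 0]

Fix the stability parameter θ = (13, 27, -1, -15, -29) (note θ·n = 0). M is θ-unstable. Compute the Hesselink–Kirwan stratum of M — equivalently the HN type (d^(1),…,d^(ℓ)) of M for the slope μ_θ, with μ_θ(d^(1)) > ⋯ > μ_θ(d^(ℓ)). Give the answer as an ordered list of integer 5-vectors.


Via rank(M_{q-1}∘⋯∘M_p): M ≅ I[1,1], I[1,2], I[1,3], I[1,4], I[5,5]^4.
μ_θ-semistable layers: μ^(1)=27; μ^(2)=13; μ^(3)=6; μ^(4)=-29

((0, 1, 0, 0, 0); (3, 1, 1, 0, 0); (1, 1, 1, 1, 0); (0, 0, 0, 0, 4))


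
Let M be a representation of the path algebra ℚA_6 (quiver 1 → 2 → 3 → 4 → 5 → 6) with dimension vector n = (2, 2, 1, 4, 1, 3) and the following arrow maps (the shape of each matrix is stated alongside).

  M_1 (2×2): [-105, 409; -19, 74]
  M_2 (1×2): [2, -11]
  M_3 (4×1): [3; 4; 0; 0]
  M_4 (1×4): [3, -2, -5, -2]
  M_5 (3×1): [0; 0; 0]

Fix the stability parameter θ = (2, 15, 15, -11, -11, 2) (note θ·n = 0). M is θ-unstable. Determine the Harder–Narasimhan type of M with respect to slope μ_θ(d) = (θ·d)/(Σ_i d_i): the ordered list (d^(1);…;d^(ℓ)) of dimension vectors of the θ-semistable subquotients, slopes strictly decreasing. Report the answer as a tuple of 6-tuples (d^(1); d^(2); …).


Via rank(M_{q-1}∘⋯∘M_p): M ≅ I[1,2], I[1,5], I[4,4]^3, I[6,6]^3.
μ_θ-semistable layers: μ^(1)=15; μ^(2)=2; μ^(3)=-11

((0, 1, 0, 0, 0, 0); (2, 1, 1, 1, 1, 3); (0, 0, 0, 3, 0, 0))


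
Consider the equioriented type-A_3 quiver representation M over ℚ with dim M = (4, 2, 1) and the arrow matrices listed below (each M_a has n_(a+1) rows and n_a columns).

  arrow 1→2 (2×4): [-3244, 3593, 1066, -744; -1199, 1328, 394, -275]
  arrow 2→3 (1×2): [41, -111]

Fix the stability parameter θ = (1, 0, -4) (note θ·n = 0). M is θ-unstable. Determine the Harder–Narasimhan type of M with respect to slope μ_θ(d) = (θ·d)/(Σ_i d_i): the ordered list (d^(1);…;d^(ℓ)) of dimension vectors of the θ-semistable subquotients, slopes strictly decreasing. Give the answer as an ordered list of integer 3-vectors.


Interval decomposition of M: I[1,1]^2, I[1,2], I[1,3].
HN type (ℓ=3): μ^(1)=1; μ^(2)=1/2; μ^(3)=-1

((2, 0, 0); (1, 1, 0); (1, 1, 1))


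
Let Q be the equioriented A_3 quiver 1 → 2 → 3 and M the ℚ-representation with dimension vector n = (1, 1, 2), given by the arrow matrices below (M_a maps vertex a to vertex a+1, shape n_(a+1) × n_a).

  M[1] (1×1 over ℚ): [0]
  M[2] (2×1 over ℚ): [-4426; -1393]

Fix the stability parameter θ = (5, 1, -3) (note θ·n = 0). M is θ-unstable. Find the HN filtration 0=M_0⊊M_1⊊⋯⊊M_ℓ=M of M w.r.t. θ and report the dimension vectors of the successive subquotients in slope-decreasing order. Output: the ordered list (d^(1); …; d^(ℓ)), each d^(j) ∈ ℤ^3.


Interval decomposition of M: I[1,1], I[2,3], I[3,3].
HN type (ℓ=3): μ^(1)=5; μ^(2)=-1; μ^(3)=-3

((1, 0, 0); (0, 1, 1); (0, 0, 1))


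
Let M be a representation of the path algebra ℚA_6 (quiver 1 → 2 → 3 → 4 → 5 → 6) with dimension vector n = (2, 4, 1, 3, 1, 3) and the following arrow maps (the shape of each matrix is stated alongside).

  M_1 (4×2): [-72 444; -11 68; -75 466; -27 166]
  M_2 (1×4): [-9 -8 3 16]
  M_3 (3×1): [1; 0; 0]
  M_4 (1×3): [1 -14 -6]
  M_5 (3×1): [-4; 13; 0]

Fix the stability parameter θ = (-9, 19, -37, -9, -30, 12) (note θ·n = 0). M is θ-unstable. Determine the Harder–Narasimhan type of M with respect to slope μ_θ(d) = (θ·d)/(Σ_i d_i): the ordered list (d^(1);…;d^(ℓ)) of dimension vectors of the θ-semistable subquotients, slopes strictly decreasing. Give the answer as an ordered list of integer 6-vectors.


Barcode: M ≅ I[1,2], I[1,6], I[2,2]^2, I[4,4]^2, I[6,6]^2. HN layers by μ_θ (4 steps, strictly decreasing):
  μ^(1)=19; μ^(2)=12; μ^(3)=-9; μ^(4)=-66/5

((0, 3, 0, 0, 0, 0); (0, 0, 0, 0, 0, 3); (1, 0, 0, 2, 0, 0); (1, 1, 1, 1, 1, 0))


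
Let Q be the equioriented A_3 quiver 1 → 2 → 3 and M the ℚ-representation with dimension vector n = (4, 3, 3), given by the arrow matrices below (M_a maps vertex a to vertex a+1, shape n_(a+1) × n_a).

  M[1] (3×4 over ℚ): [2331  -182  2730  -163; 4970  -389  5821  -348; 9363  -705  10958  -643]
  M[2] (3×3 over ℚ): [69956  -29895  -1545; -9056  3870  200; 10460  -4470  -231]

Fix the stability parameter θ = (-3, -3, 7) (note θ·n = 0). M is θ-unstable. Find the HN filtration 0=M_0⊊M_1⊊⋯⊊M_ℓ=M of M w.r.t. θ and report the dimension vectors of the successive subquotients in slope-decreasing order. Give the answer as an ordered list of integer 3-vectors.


Barcode: M ≅ I[1,1], I[1,2], I[1,3]^2, I[3,3]. HN layers by μ_θ (2 steps, strictly decreasing):
  μ^(1)=7; μ^(2)=-3

((0, 0, 3); (4, 3, 0))


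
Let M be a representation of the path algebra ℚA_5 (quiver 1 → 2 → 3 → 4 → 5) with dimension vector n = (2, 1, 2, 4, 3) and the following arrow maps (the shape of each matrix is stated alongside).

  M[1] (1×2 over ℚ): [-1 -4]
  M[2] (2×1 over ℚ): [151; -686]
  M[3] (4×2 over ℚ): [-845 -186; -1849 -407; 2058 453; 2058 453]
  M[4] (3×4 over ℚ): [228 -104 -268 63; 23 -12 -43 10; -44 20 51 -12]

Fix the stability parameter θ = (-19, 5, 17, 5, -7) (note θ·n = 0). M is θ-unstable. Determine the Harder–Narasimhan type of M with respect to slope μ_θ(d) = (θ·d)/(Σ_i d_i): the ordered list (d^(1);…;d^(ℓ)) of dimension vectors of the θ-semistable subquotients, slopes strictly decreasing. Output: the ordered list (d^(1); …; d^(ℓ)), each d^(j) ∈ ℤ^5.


Barcode: M ≅ I[1,1], I[1,5], I[3,5], I[4,4], I[4,5]. HN layers by μ_θ (3 steps, strictly decreasing):
  μ^(1)=5; μ^(2)=-1; μ^(3)=-19

((0, 1, 2, 3, 2); (0, 0, 0, 1, 1); (2, 0, 0, 0, 0))


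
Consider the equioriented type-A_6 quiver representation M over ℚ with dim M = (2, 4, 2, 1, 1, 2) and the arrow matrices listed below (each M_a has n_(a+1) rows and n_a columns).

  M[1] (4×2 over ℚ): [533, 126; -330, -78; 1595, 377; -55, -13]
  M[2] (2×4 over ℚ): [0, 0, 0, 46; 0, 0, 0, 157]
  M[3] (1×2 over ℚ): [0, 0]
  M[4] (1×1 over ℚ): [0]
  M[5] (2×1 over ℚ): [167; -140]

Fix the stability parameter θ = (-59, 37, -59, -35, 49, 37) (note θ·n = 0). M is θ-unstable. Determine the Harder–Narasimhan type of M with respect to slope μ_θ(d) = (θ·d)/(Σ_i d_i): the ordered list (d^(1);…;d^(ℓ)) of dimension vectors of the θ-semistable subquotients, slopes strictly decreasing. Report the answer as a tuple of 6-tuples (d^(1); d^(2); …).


Barcode: M ≅ I[1,2], I[1,3], I[2,2]^2, I[3,3], I[4,4], I[5,6], I[6,6]. HN layers by μ_θ (5 steps, strictly decreasing):
  μ^(1)=43; μ^(2)=37; μ^(3)=-11; μ^(4)=-35; μ^(5)=-59

((0, 0, 0, 0, 1, 1); (0, 3, 0, 0, 0, 1); (0, 1, 1, 0, 0, 0); (0, 0, 0, 1, 0, 0); (2, 0, 1, 0, 0, 0))


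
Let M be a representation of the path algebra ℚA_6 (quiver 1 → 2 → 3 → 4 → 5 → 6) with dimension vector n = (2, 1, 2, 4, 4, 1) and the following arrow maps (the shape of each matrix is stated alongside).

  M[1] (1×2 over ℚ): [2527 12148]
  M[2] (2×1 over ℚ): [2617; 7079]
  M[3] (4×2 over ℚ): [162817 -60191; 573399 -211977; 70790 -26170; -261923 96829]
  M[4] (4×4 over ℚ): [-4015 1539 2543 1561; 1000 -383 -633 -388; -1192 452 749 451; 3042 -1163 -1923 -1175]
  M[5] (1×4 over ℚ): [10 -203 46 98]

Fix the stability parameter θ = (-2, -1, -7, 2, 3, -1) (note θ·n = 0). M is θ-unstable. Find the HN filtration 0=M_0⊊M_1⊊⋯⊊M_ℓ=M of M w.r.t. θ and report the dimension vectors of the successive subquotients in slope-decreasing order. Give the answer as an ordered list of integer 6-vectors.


Barcode: M ≅ I[1,1], I[1,3], I[3,6], I[4,5]^3. HN layers by μ_θ (6 steps, strictly decreasing):
  μ^(1)=3; μ^(2)=2; μ^(3)=4/3; μ^(4)=-2; μ^(5)=-10/3; μ^(6)=-7

((0, 0, 0, 0, 3, 0); (0, 0, 0, 3, 0, 0); (0, 0, 0, 1, 1, 1); (1, 0, 0, 0, 0, 0); (1, 1, 1, 0, 0, 0); (0, 0, 1, 0, 0, 0))


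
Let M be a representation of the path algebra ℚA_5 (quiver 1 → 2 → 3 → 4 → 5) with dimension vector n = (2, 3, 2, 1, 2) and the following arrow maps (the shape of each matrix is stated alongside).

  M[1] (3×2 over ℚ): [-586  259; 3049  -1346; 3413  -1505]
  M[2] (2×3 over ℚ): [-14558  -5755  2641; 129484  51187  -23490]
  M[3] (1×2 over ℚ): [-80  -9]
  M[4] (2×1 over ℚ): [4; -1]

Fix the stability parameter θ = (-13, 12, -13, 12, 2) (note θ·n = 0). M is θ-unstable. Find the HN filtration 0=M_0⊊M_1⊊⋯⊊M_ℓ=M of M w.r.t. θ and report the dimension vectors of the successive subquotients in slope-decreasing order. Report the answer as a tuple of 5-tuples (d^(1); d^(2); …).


Interval decomposition of M: I[1,3], I[1,5], I[2,2], I[5,5].
HN type (ℓ=5): μ^(1)=12; μ^(2)=7; μ^(3)=2; μ^(4)=-1/2; μ^(5)=-13

((0, 1, 0, 0, 0); (0, 0, 0, 1, 1); (0, 0, 0, 0, 1); (0, 2, 2, 0, 0); (2, 0, 0, 0, 0))


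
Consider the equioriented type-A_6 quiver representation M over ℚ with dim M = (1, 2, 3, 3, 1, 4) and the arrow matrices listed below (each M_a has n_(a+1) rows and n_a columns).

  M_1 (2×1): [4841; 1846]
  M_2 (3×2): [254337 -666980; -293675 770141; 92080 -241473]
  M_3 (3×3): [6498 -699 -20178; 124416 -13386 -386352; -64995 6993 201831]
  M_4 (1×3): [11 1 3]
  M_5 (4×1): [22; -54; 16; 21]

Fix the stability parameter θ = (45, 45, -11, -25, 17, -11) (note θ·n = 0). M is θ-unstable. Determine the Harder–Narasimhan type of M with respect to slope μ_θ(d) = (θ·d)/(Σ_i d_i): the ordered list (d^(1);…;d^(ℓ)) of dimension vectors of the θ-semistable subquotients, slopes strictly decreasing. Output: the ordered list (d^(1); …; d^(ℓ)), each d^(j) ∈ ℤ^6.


Barcode: M ≅ I[1,6], I[2,3], I[3,4], I[4,4], I[6,6]^3. HN layers by μ_θ (5 steps, strictly decreasing):
  μ^(1)=17; μ^(2)=10; μ^(3)=-11; μ^(4)=-18; μ^(5)=-25

((0, 1, 1, 0, 0, 0); (1, 1, 1, 1, 1, 1); (0, 0, 0, 0, 0, 3); (0, 0, 1, 1, 0, 0); (0, 0, 0, 1, 0, 0))


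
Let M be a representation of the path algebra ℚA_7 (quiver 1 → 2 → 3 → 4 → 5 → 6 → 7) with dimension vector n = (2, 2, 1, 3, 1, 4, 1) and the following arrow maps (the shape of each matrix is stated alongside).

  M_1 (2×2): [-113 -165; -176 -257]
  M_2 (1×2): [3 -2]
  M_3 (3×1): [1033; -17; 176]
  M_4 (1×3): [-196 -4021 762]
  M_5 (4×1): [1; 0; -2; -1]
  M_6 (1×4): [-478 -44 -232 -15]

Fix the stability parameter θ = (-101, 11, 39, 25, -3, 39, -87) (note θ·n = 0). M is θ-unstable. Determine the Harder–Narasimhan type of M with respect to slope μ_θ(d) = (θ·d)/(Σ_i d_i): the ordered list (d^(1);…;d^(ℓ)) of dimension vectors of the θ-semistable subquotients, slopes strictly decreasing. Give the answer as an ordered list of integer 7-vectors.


Interval decomposition of M: I[1,2], I[1,7], I[4,4]^2, I[6,6]^3.
HN type (ℓ=5): μ^(1)=39; μ^(2)=25; μ^(3)=11; μ^(4)=4; μ^(5)=-101

((0, 0, 0, 0, 0, 3, 0); (0, 0, 0, 2, 0, 0, 0); (0, 1, 0, 0, 0, 0, 0); (0, 1, 1, 1, 1, 1, 1); (2, 0, 0, 0, 0, 0, 0))


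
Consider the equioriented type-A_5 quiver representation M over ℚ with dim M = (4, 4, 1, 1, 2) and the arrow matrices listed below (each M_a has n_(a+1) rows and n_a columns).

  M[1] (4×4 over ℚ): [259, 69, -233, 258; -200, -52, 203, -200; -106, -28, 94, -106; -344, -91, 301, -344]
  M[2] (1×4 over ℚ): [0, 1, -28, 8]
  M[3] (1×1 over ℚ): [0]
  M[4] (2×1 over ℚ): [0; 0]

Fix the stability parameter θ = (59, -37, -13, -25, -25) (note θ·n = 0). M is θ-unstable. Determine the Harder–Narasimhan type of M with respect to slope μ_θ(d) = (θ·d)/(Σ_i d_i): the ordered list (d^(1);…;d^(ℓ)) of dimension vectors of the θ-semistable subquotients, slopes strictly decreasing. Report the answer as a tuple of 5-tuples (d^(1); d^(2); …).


Via rank(M_{q-1}∘⋯∘M_p): M ≅ I[1,2]^3, I[1,3], I[4,4], I[5,5]^2.
μ_θ-semistable layers: μ^(1)=11; μ^(2)=3; μ^(3)=-25

((3, 3, 0, 0, 0); (1, 1, 1, 0, 0); (0, 0, 0, 1, 2))


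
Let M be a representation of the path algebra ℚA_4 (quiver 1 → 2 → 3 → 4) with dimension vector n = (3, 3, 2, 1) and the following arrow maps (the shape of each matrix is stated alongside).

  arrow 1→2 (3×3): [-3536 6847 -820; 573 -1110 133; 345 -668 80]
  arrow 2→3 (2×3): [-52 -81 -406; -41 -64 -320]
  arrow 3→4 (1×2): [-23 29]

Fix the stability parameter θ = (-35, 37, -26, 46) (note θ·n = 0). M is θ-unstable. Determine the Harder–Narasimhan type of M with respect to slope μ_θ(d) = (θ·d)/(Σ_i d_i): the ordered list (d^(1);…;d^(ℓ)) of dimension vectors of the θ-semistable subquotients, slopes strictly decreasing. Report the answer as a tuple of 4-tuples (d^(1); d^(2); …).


Barcode: M ≅ I[1,2], I[1,3], I[1,4]. HN layers by μ_θ (4 steps, strictly decreasing):
  μ^(1)=46; μ^(2)=37; μ^(3)=11/2; μ^(4)=-35

((0, 0, 0, 1); (0, 1, 0, 0); (0, 2, 2, 0); (3, 0, 0, 0))


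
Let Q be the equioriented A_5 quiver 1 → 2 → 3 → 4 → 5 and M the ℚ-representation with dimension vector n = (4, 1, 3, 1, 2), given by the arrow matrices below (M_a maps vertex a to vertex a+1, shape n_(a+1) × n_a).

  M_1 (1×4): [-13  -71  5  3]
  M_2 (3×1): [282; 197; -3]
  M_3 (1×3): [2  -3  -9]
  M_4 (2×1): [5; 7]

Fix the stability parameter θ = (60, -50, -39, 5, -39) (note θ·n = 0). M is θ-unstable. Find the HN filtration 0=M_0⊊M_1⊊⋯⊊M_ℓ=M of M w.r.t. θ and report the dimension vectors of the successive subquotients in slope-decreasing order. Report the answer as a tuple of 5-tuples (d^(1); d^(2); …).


Interval decomposition of M: I[1,1]^3, I[1,3], I[3,3], I[3,5], I[5,5].
HN type (ℓ=4): μ^(1)=60; μ^(2)=-29/3; μ^(3)=-17; μ^(4)=-39

((3, 0, 0, 0, 0); (1, 1, 1, 0, 0); (0, 0, 0, 1, 1); (0, 0, 2, 0, 1))


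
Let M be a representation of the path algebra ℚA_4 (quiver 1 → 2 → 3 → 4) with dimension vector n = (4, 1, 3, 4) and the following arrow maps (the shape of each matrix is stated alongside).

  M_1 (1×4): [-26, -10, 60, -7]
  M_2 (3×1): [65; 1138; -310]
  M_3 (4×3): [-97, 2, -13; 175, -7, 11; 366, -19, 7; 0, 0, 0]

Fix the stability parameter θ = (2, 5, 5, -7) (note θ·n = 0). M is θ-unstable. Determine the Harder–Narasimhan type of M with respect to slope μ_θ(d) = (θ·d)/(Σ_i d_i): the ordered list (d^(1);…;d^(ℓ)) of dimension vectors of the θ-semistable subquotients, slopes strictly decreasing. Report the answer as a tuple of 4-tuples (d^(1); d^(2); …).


Interval decomposition of M: I[1,1]^3, I[1,4], I[3,4]^2, I[4,4].
HN type (ℓ=4): μ^(1)=2; μ^(2)=5/4; μ^(3)=-1; μ^(4)=-7

((3, 0, 0, 0); (1, 1, 1, 1); (0, 0, 2, 2); (0, 0, 0, 1))


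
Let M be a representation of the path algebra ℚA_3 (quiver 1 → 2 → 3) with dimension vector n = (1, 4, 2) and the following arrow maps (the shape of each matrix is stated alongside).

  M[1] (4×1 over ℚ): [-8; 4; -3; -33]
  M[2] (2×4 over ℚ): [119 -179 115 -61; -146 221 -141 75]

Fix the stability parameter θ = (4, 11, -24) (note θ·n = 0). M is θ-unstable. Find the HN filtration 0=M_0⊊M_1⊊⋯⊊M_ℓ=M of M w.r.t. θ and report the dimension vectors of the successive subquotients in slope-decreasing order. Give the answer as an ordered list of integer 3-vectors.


Barcode: M ≅ I[1,2], I[2,2], I[2,3]^2. HN layers by μ_θ (3 steps, strictly decreasing):
  μ^(1)=11; μ^(2)=4; μ^(3)=-13/2

((0, 2, 0); (1, 0, 0); (0, 2, 2))


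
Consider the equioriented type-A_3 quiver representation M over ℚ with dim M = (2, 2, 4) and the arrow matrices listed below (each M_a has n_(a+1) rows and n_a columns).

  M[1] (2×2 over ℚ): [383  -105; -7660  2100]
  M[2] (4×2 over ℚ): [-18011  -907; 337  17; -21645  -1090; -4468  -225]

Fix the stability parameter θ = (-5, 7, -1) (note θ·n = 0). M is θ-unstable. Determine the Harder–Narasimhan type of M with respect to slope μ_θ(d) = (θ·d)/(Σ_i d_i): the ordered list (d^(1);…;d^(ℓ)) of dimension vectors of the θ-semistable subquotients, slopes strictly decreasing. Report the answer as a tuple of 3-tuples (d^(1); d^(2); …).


Via rank(M_{q-1}∘⋯∘M_p): M ≅ I[1,1], I[1,3], I[2,3], I[3,3]^2.
μ_θ-semistable layers: μ^(1)=3; μ^(2)=-1; μ^(3)=-5

((0, 2, 2); (0, 0, 2); (2, 0, 0))


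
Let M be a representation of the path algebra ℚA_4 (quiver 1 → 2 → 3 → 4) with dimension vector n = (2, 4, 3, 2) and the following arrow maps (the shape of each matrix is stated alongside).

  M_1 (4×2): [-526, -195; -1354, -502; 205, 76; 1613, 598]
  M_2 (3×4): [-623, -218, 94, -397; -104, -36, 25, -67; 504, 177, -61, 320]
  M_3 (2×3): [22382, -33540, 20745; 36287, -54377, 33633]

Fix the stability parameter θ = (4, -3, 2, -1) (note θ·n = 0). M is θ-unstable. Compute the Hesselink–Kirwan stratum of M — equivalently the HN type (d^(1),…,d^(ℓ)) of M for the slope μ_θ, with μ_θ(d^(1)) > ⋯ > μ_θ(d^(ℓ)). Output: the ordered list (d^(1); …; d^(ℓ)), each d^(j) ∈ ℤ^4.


Barcode: M ≅ I[1,4]^2, I[2,2], I[2,3]. HN layers by μ_θ (3 steps, strictly decreasing):
  μ^(1)=2; μ^(2)=1/2; μ^(3)=-3

((0, 0, 1, 0); (2, 2, 2, 2); (0, 2, 0, 0))


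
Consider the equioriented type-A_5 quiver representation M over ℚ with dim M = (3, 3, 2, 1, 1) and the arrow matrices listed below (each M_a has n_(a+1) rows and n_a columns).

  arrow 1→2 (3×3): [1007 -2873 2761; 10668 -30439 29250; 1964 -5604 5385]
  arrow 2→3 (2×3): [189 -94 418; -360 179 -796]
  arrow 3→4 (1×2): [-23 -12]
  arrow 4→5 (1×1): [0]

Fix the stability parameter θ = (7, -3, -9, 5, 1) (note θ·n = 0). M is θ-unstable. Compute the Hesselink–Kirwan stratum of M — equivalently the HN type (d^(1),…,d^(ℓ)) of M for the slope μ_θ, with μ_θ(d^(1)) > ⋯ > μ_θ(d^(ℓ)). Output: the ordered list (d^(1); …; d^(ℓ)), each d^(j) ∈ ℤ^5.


Via rank(M_{q-1}∘⋯∘M_p): M ≅ I[1,2], I[1,3], I[1,4], I[5,5].
μ_θ-semistable layers: μ^(1)=5; μ^(2)=2; μ^(3)=1; μ^(4)=-5/3

((0, 0, 0, 1, 0); (1, 1, 0, 0, 0); (0, 0, 0, 0, 1); (2, 2, 2, 0, 0))


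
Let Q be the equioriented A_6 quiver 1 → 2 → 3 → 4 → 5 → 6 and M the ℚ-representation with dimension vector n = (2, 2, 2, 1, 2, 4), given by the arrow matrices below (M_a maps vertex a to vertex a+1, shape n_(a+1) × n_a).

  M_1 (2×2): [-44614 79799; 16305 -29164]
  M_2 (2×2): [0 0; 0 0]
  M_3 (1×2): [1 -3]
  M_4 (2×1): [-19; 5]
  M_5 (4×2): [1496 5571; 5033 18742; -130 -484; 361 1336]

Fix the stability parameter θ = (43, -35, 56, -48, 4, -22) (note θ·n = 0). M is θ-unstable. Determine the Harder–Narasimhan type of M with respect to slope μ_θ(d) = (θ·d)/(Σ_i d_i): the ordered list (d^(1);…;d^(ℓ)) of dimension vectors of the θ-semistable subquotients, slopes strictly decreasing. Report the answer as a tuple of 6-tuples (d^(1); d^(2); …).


Interval decomposition of M: I[1,2]^2, I[3,3], I[3,6], I[5,6], I[6,6]^2.
HN type (ℓ=5): μ^(1)=56; μ^(2)=4; μ^(3)=-5/2; μ^(4)=-9; μ^(5)=-22

((0, 0, 1, 0, 0, 0); (2, 2, 0, 0, 0, 0); (0, 0, 1, 1, 1, 1); (0, 0, 0, 0, 1, 1); (0, 0, 0, 0, 0, 2))
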